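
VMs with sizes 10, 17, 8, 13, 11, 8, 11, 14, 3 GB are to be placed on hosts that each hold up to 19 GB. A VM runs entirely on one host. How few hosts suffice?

6

Total = 17 + 14 + 13 + 11 + 11 + 10 + 8 + 8 + 3 = 95 GB.
Lower bound: ⌈95/19⌉ = 5 hosts.
Also, 6 VMs each exceed 19/2 GB, and no two of those can share a host, so at least 6 hosts are needed.
A packing using 6 hosts:
  host 1: 17 = 17
  host 2: 14 + 3 = 17
  host 3: 13 = 13
  host 4: 11 + 8 = 19
  host 5: 11 + 8 = 19
  host 6: 10 = 10
This matches the lower bound, so 6 is optimal.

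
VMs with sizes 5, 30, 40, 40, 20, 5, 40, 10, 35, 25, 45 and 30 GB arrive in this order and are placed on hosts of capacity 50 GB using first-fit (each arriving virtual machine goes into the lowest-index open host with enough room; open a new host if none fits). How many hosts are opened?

  5 → host 1 (new)  [load 5/50]
  30 → host 1  [load 35/50]
  40 → host 2 (new)  [load 40/50]
  40 → host 3 (new)  [load 40/50]
  20 → host 4 (new)  [load 20/50]
  5 → host 1  [load 40/50]
  40 → host 5 (new)  [load 40/50]
  10 → host 1  [load 50/50]
  35 → host 6 (new)  [load 35/50]
  25 → host 4  [load 45/50]
  45 → host 7 (new)  [load 45/50]
  30 → host 8 (new)  [load 30/50]
8 hosts opened.

8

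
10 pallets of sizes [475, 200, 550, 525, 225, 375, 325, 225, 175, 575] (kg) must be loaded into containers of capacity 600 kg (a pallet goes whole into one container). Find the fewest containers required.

Total = 575 + 550 + 525 + 475 + 375 + 325 + 225 + 225 + 200 + 175 = 3650 kg.
Lower bound: ⌈3650/600⌉ = 7 containers.
A packing using 7 containers:
  container 1: 575 = 575
  container 2: 550 = 550
  container 3: 525 = 525
  container 4: 475 = 475
  container 5: 375 + 225 = 600
  container 6: 325 + 225 = 550
  container 7: 200 + 175 = 375
This matches the lower bound, so 7 is optimal.

7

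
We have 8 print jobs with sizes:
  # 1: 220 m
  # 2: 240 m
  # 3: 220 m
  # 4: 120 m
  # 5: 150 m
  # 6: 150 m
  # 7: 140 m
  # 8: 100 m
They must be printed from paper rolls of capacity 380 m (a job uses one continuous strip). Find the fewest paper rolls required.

Total = 240 + 220 + 220 + 150 + 150 + 140 + 120 + 100 = 1340 m.
Lower bound: ⌈1340/380⌉ = 4 paper rolls.
A packing using 4 paper rolls:
  roll 1: 240 + 140 = 380
  roll 2: 220 + 150 = 370
  roll 3: 220 + 150 = 370
  roll 4: 120 + 100 = 220
This matches the lower bound, so 4 is optimal.

4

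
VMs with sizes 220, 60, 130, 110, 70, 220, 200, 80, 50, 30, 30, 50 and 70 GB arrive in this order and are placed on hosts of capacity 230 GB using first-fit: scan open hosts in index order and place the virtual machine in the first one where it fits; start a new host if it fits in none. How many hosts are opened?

  220 → host 1 (new)  [load 220/230]
  60 → host 2 (new)  [load 60/230]
  130 → host 2  [load 190/230]
  110 → host 3 (new)  [load 110/230]
  70 → host 3  [load 180/230]
  220 → host 4 (new)  [load 220/230]
  200 → host 5 (new)  [load 200/230]
  80 → host 6 (new)  [load 80/230]
  50 → host 3  [load 230/230]
  30 → host 2  [load 220/230]
  30 → host 5  [load 230/230]
  50 → host 6  [load 130/230]
  70 → host 6  [load 200/230]
6 hosts opened.

6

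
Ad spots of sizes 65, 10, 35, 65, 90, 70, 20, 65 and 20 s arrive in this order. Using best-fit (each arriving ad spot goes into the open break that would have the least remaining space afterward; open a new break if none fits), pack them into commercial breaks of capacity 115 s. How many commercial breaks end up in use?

  65 → break 1 (new)  [load 65/115]
  10 → break 1  [load 75/115]
  35 → break 1  [load 110/115]
  65 → break 2 (new)  [load 65/115]
  90 → break 3 (new)  [load 90/115]
  70 → break 4 (new)  [load 70/115]
  20 → break 3  [load 110/115]
  65 → break 5 (new)  [load 65/115]
  20 → break 4  [load 90/115]
5 commercial breaks opened.

5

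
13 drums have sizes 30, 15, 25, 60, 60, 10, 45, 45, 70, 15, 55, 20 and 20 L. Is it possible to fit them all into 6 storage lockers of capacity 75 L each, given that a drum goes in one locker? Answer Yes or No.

Total = 470 L; ⌈470/75⌉ = 7.
At least 7 storage lockers are required, but only 6 are allowed.

No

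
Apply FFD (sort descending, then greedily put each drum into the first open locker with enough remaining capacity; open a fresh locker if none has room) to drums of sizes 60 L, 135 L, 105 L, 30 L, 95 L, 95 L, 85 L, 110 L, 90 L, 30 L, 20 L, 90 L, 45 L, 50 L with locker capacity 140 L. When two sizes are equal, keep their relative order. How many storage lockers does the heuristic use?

Sorted descending: 135, 110, 105, 95, 95, 90, 90, 85, 60, 50, 45, 30, 30, 20.
  135 → locker 1 (new)  [load 135/140]
  110 → locker 2 (new)  [load 110/140]
  105 → locker 3 (new)  [load 105/140]
  95 → locker 4 (new)  [load 95/140]
  95 → locker 5 (new)  [load 95/140]
  90 → locker 6 (new)  [load 90/140]
  90 → locker 7 (new)  [load 90/140]
  85 → locker 8 (new)  [load 85/140]
  60 → locker 9 (new)  [load 60/140]
  50 → locker 6  [load 140/140]
  45 → locker 4  [load 140/140]
  30 → locker 2  [load 140/140]
  30 → locker 3  [load 135/140]
  20 → locker 5  [load 115/140]
9 storage lockers opened.

9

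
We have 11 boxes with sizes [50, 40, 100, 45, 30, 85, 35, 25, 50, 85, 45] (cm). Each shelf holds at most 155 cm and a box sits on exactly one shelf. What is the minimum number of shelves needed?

4

Total = 100 + 85 + 85 + 50 + 50 + 45 + 45 + 40 + 35 + 30 + 25 = 590 cm.
Lower bound: ⌈590/155⌉ = 4 shelves.
A packing using 4 shelves:
  shelf 1: 100 + 50 = 150
  shelf 2: 85 + 50 = 135
  shelf 3: 85 + 45 + 25 = 155
  shelf 4: 45 + 40 + 35 + 30 = 150
This matches the lower bound, so 4 is optimal.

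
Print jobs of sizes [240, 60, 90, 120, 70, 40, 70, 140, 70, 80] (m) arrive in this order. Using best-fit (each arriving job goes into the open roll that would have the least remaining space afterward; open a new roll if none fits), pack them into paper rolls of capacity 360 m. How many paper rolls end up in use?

  240 → roll 1 (new)  [load 240/360]
  60 → roll 1  [load 300/360]
  90 → roll 2 (new)  [load 90/360]
  120 → roll 2  [load 210/360]
  70 → roll 2  [load 280/360]
  40 → roll 1  [load 340/360]
  70 → roll 2  [load 350/360]
  140 → roll 3 (new)  [load 140/360]
  70 → roll 3  [load 210/360]
  80 → roll 3  [load 290/360]
3 paper rolls opened.

3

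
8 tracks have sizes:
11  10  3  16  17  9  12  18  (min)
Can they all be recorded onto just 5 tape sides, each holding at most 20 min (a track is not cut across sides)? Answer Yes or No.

No

Total = 96 min; ⌈96/20⌉ = 5.
The bound of 5 does not rule out 5, but exhaustive search shows no assignment into 5 tape sides of capacity 20 min exists — the minimum is 6.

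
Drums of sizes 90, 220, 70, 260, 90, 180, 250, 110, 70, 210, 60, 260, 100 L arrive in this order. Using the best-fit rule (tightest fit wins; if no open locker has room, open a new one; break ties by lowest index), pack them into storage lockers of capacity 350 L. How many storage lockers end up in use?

7

  90 → locker 1 (new)  [load 90/350]
  220 → locker 1  [load 310/350]
  70 → locker 2 (new)  [load 70/350]
  260 → locker 2  [load 330/350]
  90 → locker 3 (new)  [load 90/350]
  180 → locker 3  [load 270/350]
  250 → locker 4 (new)  [load 250/350]
  110 → locker 5 (new)  [load 110/350]
  70 → locker 3  [load 340/350]
  210 → locker 5  [load 320/350]
  60 → locker 4  [load 310/350]
  260 → locker 6 (new)  [load 260/350]
  100 → locker 7 (new)  [load 100/350]
7 storage lockers opened.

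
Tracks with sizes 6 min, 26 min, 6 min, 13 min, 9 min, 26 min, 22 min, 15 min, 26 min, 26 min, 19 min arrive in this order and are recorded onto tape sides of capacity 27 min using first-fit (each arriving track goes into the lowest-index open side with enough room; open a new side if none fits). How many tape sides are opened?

  6 → side 1 (new)  [load 6/27]
  26 → side 2 (new)  [load 26/27]
  6 → side 1  [load 12/27]
  13 → side 1  [load 25/27]
  9 → side 3 (new)  [load 9/27]
  26 → side 4 (new)  [load 26/27]
  22 → side 5 (new)  [load 22/27]
  15 → side 3  [load 24/27]
  26 → side 6 (new)  [load 26/27]
  26 → side 7 (new)  [load 26/27]
  19 → side 8 (new)  [load 19/27]
8 tape sides opened.

8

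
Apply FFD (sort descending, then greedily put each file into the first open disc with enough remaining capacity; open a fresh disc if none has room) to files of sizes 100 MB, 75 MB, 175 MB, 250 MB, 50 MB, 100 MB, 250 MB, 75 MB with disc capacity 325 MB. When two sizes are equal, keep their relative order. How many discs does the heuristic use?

Sorted descending: 250, 250, 175, 100, 100, 75, 75, 50.
  250 → disc 1 (new)  [load 250/325]
  250 → disc 2 (new)  [load 250/325]
  175 → disc 3 (new)  [load 175/325]
  100 → disc 3  [load 275/325]
  100 → disc 4 (new)  [load 100/325]
  75 → disc 1  [load 325/325]
  75 → disc 2  [load 325/325]
  50 → disc 3  [load 325/325]
4 discs opened.

4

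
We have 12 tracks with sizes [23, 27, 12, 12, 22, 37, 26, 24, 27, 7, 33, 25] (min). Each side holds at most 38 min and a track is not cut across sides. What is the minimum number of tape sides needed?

Total = 37 + 33 + 27 + 27 + 26 + 25 + 24 + 23 + 22 + 12 + 12 + 7 = 275 min.
Lower bound: ⌈275/38⌉ = 8 tape sides.
Also, 9 tracks each exceed 19 min, and no two of those can share a side, so at least 9 tape sides are needed.
A packing using 9 tape sides:
  side 1: 37 = 37
  side 2: 33 = 33
  side 3: 27 + 7 = 34
  side 4: 27 = 27
  side 5: 26 + 12 = 38
  side 6: 25 + 12 = 37
  side 7: 24 = 24
  side 8: 23 = 23
  side 9: 22 = 22
This matches the lower bound, so 9 is optimal.

9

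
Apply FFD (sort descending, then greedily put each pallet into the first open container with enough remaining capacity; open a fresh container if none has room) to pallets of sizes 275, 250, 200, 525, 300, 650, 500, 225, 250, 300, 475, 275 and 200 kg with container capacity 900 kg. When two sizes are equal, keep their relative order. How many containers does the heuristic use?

6

Sorted descending: 650, 525, 500, 475, 300, 300, 275, 275, 250, 250, 225, 200, 200.
  650 → container 1 (new)  [load 650/900]
  525 → container 2 (new)  [load 525/900]
  500 → container 3 (new)  [load 500/900]
  475 → container 4 (new)  [load 475/900]
  300 → container 2  [load 825/900]
  300 → container 3  [load 800/900]
  275 → container 4  [load 750/900]
  275 → container 5 (new)  [load 275/900]
  250 → container 1  [load 900/900]
  250 → container 5  [load 525/900]
  225 → container 5  [load 750/900]
  200 → container 6 (new)  [load 200/900]
  200 → container 6  [load 400/900]
6 containers opened.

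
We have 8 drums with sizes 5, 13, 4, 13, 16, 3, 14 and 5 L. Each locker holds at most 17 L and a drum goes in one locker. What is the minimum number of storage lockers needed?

5

Total = 16 + 14 + 13 + 13 + 5 + 5 + 4 + 3 = 73 L.
Lower bound: ⌈73/17⌉ = 5 storage lockers.
A packing using 5 storage lockers:
  locker 1: 16 = 16
  locker 2: 14 + 3 = 17
  locker 3: 13 + 4 = 17
  locker 4: 13 = 13
  locker 5: 5 + 5 = 10
This matches the lower bound, so 5 is optimal.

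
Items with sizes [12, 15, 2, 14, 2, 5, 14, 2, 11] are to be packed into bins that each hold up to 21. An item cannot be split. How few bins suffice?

Total = 15 + 14 + 14 + 12 + 11 + 5 + 2 + 2 + 2 = 77.
Lower bound: ⌈77/21⌉ = 4 bins.
Also, 5 items each exceed 21/2, and no two of those can share a bin, so at least 5 bins are needed.
A packing using 5 bins:
  bin 1: 15 + 5 = 20
  bin 2: 14 + 2 + 2 + 2 = 20
  bin 3: 14 = 14
  bin 4: 12 = 12
  bin 5: 11 = 11
This matches the lower bound, so 5 is optimal.

5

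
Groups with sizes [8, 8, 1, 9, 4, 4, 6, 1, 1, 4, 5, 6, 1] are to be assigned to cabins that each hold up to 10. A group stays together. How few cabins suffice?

Total = 9 + 8 + 8 + 6 + 6 + 5 + 4 + 4 + 4 + 1 + 1 + 1 + 1 = 58.
Lower bound: ⌈58/10⌉ = 6 cabins.
A packing using 6 cabins:
  cabin 1: 9 + 1 = 10
  cabin 2: 8 + 1 + 1 = 10
  cabin 3: 8 + 1 = 9
  cabin 4: 6 + 4 = 10
  cabin 5: 6 + 4 = 10
  cabin 6: 5 + 4 = 9
This matches the lower bound, so 6 is optimal.

6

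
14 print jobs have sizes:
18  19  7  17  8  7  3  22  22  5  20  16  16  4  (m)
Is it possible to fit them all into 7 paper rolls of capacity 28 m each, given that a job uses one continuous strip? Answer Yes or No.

No

Total = 184 m; ⌈184/28⌉ = 7.
8 print jobs each exceed half the capacity and cannot share a roll, forcing at least 8 paper rolls.
At least 8 paper rolls are required, but only 7 are allowed.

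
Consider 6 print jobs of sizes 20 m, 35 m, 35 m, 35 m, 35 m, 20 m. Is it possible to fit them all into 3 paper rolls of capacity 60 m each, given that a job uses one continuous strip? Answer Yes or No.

Total = 180 m; ⌈180/60⌉ = 3.
4 print jobs each exceed half the capacity and cannot share a roll, forcing at least 4 paper rolls.
At least 4 paper rolls are required, but only 3 are allowed.

No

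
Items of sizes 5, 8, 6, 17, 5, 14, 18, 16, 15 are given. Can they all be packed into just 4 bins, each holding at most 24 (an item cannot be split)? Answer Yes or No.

Total = 104; ⌈104/24⌉ = 5.
At least 5 bins are required, but only 4 are allowed.

No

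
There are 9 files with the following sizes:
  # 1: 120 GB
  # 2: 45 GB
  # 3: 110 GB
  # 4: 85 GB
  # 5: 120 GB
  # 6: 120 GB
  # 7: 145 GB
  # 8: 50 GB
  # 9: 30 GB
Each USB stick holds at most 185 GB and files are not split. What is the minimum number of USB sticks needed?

6

Total = 145 + 120 + 120 + 120 + 110 + 85 + 50 + 45 + 30 = 825 GB.
Lower bound: ⌈825/185⌉ = 5 USB sticks.
A packing using 6 USB sticks:
  USB stick 1: 145 + 30 = 175
  USB stick 2: 120 + 50 = 170
  USB stick 3: 120 + 45 = 165
  USB stick 4: 120 = 120
  USB stick 5: 110 = 110
  USB stick 6: 85 = 85
No arrangement into 5 USB sticks stays within capacity, so 6 is optimal.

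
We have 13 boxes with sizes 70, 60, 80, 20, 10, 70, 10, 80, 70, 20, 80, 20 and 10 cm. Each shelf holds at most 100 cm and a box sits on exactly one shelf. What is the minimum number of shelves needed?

Total = 80 + 80 + 80 + 70 + 70 + 70 + 60 + 20 + 20 + 20 + 10 + 10 + 10 = 600 cm.
Lower bound: ⌈600/100⌉ = 6 shelves.
Also, 7 boxes each exceed 50 cm, and no two of those can share a shelf, so at least 7 shelves are needed.
A packing using 7 shelves:
  shelf 1: 80 + 20 = 100
  shelf 2: 80 + 20 = 100
  shelf 3: 80 + 20 = 100
  shelf 4: 70 + 10 + 10 + 10 = 100
  shelf 5: 70 = 70
  shelf 6: 70 = 70
  shelf 7: 60 = 60
This matches the lower bound, so 7 is optimal.

7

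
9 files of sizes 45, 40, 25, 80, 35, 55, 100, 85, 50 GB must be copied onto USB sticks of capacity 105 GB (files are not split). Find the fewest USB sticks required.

6

Total = 100 + 85 + 80 + 55 + 50 + 45 + 40 + 35 + 25 = 515 GB.
Lower bound: ⌈515/105⌉ = 5 USB sticks.
A packing using 6 USB sticks:
  USB stick 1: 100 = 100
  USB stick 2: 85 = 85
  USB stick 3: 80 + 25 = 105
  USB stick 4: 55 + 50 = 105
  USB stick 5: 45 + 40 = 85
  USB stick 6: 35 = 35
No arrangement into 5 USB sticks stays within capacity, so 6 is optimal.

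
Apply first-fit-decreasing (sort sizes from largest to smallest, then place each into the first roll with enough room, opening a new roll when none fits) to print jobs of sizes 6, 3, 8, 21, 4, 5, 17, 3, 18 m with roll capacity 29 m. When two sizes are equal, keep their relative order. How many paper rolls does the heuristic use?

Sorted descending: 21, 18, 17, 8, 6, 5, 4, 3, 3.
  21 → roll 1 (new)  [load 21/29]
  18 → roll 2 (new)  [load 18/29]
  17 → roll 3 (new)  [load 17/29]
  8 → roll 1  [load 29/29]
  6 → roll 2  [load 24/29]
  5 → roll 2  [load 29/29]
  4 → roll 3  [load 21/29]
  3 → roll 3  [load 24/29]
  3 → roll 3  [load 27/29]
3 paper rolls opened.

3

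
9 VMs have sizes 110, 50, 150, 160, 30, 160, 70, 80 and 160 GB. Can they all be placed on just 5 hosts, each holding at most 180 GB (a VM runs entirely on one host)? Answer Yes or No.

No

Total = 970 GB; ⌈970/180⌉ = 6.
At least 6 hosts are required, but only 5 are allowed.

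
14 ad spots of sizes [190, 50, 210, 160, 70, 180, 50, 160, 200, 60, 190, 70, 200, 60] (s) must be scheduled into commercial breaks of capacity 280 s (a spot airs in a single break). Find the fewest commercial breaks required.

8

Total = 210 + 200 + 200 + 190 + 190 + 180 + 160 + 160 + 70 + 70 + 60 + 60 + 50 + 50 = 1850 s.
Lower bound: ⌈1850/280⌉ = 7 commercial breaks.
Also, 8 ad spots each exceed 140 s, and no two of those can share a break, so at least 8 commercial breaks are needed.
A packing using 8 commercial breaks:
  break 1: 210 + 70 = 280
  break 2: 200 + 70 = 270
  break 3: 200 + 60 = 260
  break 4: 190 + 60 = 250
  break 5: 190 + 50 = 240
  break 6: 180 + 50 = 230
  break 7: 160 = 160
  break 8: 160 = 160
This matches the lower bound, so 8 is optimal.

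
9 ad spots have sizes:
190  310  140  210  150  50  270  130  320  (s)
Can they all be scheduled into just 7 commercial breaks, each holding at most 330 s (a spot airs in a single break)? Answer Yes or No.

A valid assignment using 6 commercial breaks:
  break 1: 320 = 320
  break 2: 310 = 310
  break 3: 270 + 50 = 320
  break 4: 210 = 210
  break 5: 190 + 140 = 330
  break 6: 150 + 130 = 280
That uses only 6 ≤ 7, so 7 commercial breaks are enough.

Yes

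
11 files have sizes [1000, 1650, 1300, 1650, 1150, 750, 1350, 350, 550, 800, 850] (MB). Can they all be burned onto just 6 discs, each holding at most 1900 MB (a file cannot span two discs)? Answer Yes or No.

No

Total = 11400 MB; ⌈11400/1900⌉ = 6.
The bound of 6 does not rule out 6, but exhaustive search shows no assignment into 6 discs of capacity 1900 MB exists — the minimum is 7.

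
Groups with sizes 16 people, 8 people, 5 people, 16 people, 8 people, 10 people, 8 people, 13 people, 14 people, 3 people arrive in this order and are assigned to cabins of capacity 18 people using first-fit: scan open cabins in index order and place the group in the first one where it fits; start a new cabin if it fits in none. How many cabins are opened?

  16 → cabin 1 (new)  [load 16/18]
  8 → cabin 2 (new)  [load 8/18]
  5 → cabin 2  [load 13/18]
  16 → cabin 3 (new)  [load 16/18]
  8 → cabin 4 (new)  [load 8/18]
  10 → cabin 4  [load 18/18]
  8 → cabin 5 (new)  [load 8/18]
  13 → cabin 6 (new)  [load 13/18]
  14 → cabin 7 (new)  [load 14/18]
  3 → cabin 2  [load 16/18]
7 cabins opened.

7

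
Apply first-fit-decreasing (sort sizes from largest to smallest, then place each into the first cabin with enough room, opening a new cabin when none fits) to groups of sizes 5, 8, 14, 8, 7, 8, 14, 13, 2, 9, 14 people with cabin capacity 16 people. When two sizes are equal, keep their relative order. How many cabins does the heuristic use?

7

Sorted descending: 14, 14, 14, 13, 9, 8, 8, 8, 7, 5, 2.
  14 → cabin 1 (new)  [load 14/16]
  14 → cabin 2 (new)  [load 14/16]
  14 → cabin 3 (new)  [load 14/16]
  13 → cabin 4 (new)  [load 13/16]
  9 → cabin 5 (new)  [load 9/16]
  8 → cabin 6 (new)  [load 8/16]
  8 → cabin 6  [load 16/16]
  8 → cabin 7 (new)  [load 8/16]
  7 → cabin 5  [load 16/16]
  5 → cabin 7  [load 13/16]
  2 → cabin 1  [load 16/16]
7 cabins opened.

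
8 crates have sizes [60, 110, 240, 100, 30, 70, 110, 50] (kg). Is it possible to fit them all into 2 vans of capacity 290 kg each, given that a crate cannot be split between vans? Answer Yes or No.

No

Total = 770 kg; ⌈770/290⌉ = 3.
At least 3 vans are required, but only 2 are allowed.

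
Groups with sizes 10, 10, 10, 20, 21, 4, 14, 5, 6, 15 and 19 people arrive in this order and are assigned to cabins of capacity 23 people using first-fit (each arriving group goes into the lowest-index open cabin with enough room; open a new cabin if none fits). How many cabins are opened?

7

  10 → cabin 1 (new)  [load 10/23]
  10 → cabin 1  [load 20/23]
  10 → cabin 2 (new)  [load 10/23]
  20 → cabin 3 (new)  [load 20/23]
  21 → cabin 4 (new)  [load 21/23]
  4 → cabin 2  [load 14/23]
  14 → cabin 5 (new)  [load 14/23]
  5 → cabin 2  [load 19/23]
  6 → cabin 5  [load 20/23]
  15 → cabin 6 (new)  [load 15/23]
  19 → cabin 7 (new)  [load 19/23]
7 cabins opened.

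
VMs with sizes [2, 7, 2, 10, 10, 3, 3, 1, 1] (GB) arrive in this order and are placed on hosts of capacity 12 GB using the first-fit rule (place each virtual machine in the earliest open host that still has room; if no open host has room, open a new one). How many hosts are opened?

4

  2 → host 1 (new)  [load 2/12]
  7 → host 1  [load 9/12]
  2 → host 1  [load 11/12]
  10 → host 2 (new)  [load 10/12]
  10 → host 3 (new)  [load 10/12]
  3 → host 4 (new)  [load 3/12]
  3 → host 4  [load 6/12]
  1 → host 1  [load 12/12]
  1 → host 2  [load 11/12]
4 hosts opened.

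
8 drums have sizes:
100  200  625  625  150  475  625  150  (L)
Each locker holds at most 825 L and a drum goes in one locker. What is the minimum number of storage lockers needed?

Total = 625 + 625 + 625 + 475 + 200 + 150 + 150 + 100 = 2950 L.
Lower bound: ⌈2950/825⌉ = 4 storage lockers.
A packing using 4 storage lockers:
  locker 1: 625 + 200 = 825
  locker 2: 625 + 150 = 775
  locker 3: 625 + 150 = 775
  locker 4: 475 + 100 = 575
This matches the lower bound, so 4 is optimal.

4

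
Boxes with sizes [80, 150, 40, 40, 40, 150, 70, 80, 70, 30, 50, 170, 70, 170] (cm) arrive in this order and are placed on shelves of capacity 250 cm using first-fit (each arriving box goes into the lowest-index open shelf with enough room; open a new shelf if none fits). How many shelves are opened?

6

  80 → shelf 1 (new)  [load 80/250]
  150 → shelf 1  [load 230/250]
  40 → shelf 2 (new)  [load 40/250]
  40 → shelf 2  [load 80/250]
  40 → shelf 2  [load 120/250]
  150 → shelf 3 (new)  [load 150/250]
  70 → shelf 2  [load 190/250]
  80 → shelf 3  [load 230/250]
  70 → shelf 4 (new)  [load 70/250]
  30 → shelf 2  [load 220/250]
  50 → shelf 4  [load 120/250]
  170 → shelf 5 (new)  [load 170/250]
  70 → shelf 4  [load 190/250]
  170 → shelf 6 (new)  [load 170/250]
6 shelves opened.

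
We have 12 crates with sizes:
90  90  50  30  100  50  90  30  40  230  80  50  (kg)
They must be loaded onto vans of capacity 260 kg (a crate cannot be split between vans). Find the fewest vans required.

4

Total = 230 + 100 + 90 + 90 + 90 + 80 + 50 + 50 + 50 + 40 + 30 + 30 = 930 kg.
Lower bound: ⌈930/260⌉ = 4 vans.
A packing using 4 vans:
  van 1: 230 + 30 = 260
  van 2: 100 + 90 + 50 = 240
  van 3: 90 + 90 + 80 = 260
  van 4: 50 + 50 + 40 + 30 = 170
This matches the lower bound, so 4 is optimal.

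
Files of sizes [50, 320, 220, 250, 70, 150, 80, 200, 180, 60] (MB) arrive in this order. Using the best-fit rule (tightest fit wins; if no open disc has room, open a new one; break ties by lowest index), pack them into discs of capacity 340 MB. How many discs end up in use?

5

  50 → disc 1 (new)  [load 50/340]
  320 → disc 2 (new)  [load 320/340]
  220 → disc 1  [load 270/340]
  250 → disc 3 (new)  [load 250/340]
  70 → disc 1  [load 340/340]
  150 → disc 4 (new)  [load 150/340]
  80 → disc 3  [load 330/340]
  200 → disc 5 (new)  [load 200/340]
  180 → disc 4  [load 330/340]
  60 → disc 5  [load 260/340]
5 discs opened.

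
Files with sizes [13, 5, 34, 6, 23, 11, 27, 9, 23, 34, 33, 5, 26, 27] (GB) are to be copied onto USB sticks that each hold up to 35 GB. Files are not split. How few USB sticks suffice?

Total = 34 + 34 + 33 + 27 + 27 + 26 + 23 + 23 + 13 + 11 + 9 + 6 + 5 + 5 = 276 GB.
Lower bound: ⌈276/35⌉ = 8 USB sticks.
A packing using 9 USB sticks:
  USB stick 1: 34 = 34
  USB stick 2: 34 = 34
  USB stick 3: 33 = 33
  USB stick 4: 27 + 6 = 33
  USB stick 5: 27 + 5 = 32
  USB stick 6: 26 + 9 = 35
  USB stick 7: 23 + 11 = 34
  USB stick 8: 23 + 5 = 28
  USB stick 9: 13 = 13
No arrangement into 8 USB sticks stays within capacity, so 9 is optimal.

9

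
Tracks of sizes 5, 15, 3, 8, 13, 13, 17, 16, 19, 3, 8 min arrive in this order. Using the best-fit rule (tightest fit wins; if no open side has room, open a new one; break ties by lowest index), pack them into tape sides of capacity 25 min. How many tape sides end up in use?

6

  5 → side 1 (new)  [load 5/25]
  15 → side 1  [load 20/25]
  3 → side 1  [load 23/25]
  8 → side 2 (new)  [load 8/25]
  13 → side 2  [load 21/25]
  13 → side 3 (new)  [load 13/25]
  17 → side 4 (new)  [load 17/25]
  16 → side 5 (new)  [load 16/25]
  19 → side 6 (new)  [load 19/25]
  3 → side 2  [load 24/25]
  8 → side 4  [load 25/25]
6 tape sides opened.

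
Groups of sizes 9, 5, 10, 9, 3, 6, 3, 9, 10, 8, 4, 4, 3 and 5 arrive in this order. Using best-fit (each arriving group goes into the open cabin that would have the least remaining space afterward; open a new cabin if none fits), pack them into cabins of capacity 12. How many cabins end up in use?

  9 → cabin 1 (new)  [load 9/12]
  5 → cabin 2 (new)  [load 5/12]
  10 → cabin 3 (new)  [load 10/12]
  9 → cabin 4 (new)  [load 9/12]
  3 → cabin 1  [load 12/12]
  6 → cabin 2  [load 11/12]
  3 → cabin 4  [load 12/12]
  9 → cabin 5 (new)  [load 9/12]
  10 → cabin 6 (new)  [load 10/12]
  8 → cabin 7 (new)  [load 8/12]
  4 → cabin 7  [load 12/12]
  4 → cabin 8 (new)  [load 4/12]
  3 → cabin 5  [load 12/12]
  5 → cabin 8  [load 9/12]
8 cabins opened.

8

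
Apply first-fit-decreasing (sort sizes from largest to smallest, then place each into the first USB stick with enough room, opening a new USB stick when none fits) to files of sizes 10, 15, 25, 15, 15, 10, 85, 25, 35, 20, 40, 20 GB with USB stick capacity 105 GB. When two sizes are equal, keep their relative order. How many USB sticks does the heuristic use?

4

Sorted descending: 85, 40, 35, 25, 25, 20, 20, 15, 15, 15, 10, 10.
  85 → USB stick 1 (new)  [load 85/105]
  40 → USB stick 2 (new)  [load 40/105]
  35 → USB stick 2  [load 75/105]
  25 → USB stick 2  [load 100/105]
  25 → USB stick 3 (new)  [load 25/105]
  20 → USB stick 1  [load 105/105]
  20 → USB stick 3  [load 45/105]
  15 → USB stick 3  [load 60/105]
  15 → USB stick 3  [load 75/105]
  15 → USB stick 3  [load 90/105]
  10 → USB stick 3  [load 100/105]
  10 → USB stick 4 (new)  [load 10/105]
4 USB sticks opened.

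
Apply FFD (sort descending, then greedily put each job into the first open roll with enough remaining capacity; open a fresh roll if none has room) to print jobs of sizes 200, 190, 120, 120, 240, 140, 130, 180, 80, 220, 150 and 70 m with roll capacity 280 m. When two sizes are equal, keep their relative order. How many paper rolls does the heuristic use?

Sorted descending: 240, 220, 200, 190, 180, 150, 140, 130, 120, 120, 80, 70.
  240 → roll 1 (new)  [load 240/280]
  220 → roll 2 (new)  [load 220/280]
  200 → roll 3 (new)  [load 200/280]
  190 → roll 4 (new)  [load 190/280]
  180 → roll 5 (new)  [load 180/280]
  150 → roll 6 (new)  [load 150/280]
  140 → roll 7 (new)  [load 140/280]
  130 → roll 6  [load 280/280]
  120 → roll 7  [load 260/280]
  120 → roll 8 (new)  [load 120/280]
  80 → roll 3  [load 280/280]
  70 → roll 4  [load 260/280]
8 paper rolls opened.

8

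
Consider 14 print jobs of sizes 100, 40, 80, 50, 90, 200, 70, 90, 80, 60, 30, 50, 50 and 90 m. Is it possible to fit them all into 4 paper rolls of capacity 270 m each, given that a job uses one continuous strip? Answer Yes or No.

A valid assignment using 4 paper rolls:
  roll 1: 200 + 70 = 270
  roll 2: 100 + 90 + 80 = 270
  roll 3: 90 + 90 + 60 + 30 = 270
  roll 4: 80 + 50 + 50 + 50 + 40 = 270
Every load is within 270 m, so 4 paper rolls suffice.

Yes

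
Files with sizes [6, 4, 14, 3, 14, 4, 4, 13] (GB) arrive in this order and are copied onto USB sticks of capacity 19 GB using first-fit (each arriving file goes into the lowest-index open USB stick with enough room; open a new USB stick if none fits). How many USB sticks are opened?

4

  6 → USB stick 1 (new)  [load 6/19]
  4 → USB stick 1  [load 10/19]
  14 → USB stick 2 (new)  [load 14/19]
  3 → USB stick 1  [load 13/19]
  14 → USB stick 3 (new)  [load 14/19]
  4 → USB stick 1  [load 17/19]
  4 → USB stick 2  [load 18/19]
  13 → USB stick 4 (new)  [load 13/19]
4 USB sticks opened.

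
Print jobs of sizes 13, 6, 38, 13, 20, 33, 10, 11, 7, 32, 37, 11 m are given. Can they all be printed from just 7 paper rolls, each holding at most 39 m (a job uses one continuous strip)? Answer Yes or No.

A valid assignment using 7 paper rolls:
  roll 1: 38 = 38
  roll 2: 37 = 37
  roll 3: 33 + 6 = 39
  roll 4: 32 + 7 = 39
  roll 5: 20 + 13 = 33
  roll 6: 13 + 11 + 11 = 35
  roll 7: 10 = 10
Every load is within 39 m, so 7 paper rolls suffice.

Yes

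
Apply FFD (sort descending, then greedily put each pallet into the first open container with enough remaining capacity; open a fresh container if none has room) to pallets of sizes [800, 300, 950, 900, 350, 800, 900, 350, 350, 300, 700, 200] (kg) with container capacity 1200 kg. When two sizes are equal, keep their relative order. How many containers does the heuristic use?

Sorted descending: 950, 900, 900, 800, 800, 700, 350, 350, 350, 300, 300, 200.
  950 → container 1 (new)  [load 950/1200]
  900 → container 2 (new)  [load 900/1200]
  900 → container 3 (new)  [load 900/1200]
  800 → container 4 (new)  [load 800/1200]
  800 → container 5 (new)  [load 800/1200]
  700 → container 6 (new)  [load 700/1200]
  350 → container 4  [load 1150/1200]
  350 → container 5  [load 1150/1200]
  350 → container 6  [load 1050/1200]
  300 → container 2  [load 1200/1200]
  300 → container 3  [load 1200/1200]
  200 → container 1  [load 1150/1200]
6 containers opened.

6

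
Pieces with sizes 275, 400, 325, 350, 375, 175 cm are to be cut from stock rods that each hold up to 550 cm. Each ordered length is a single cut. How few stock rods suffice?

5

Total = 400 + 375 + 350 + 325 + 275 + 175 = 1900 cm.
Lower bound: ⌈1900/550⌉ = 4 stock rods.
A packing using 5 stock rods:
  stock rod 1: 400 = 400
  stock rod 2: 375 + 175 = 550
  stock rod 3: 350 = 350
  stock rod 4: 325 = 325
  stock rod 5: 275 = 275
No arrangement into 4 stock rods stays within capacity, so 5 is optimal.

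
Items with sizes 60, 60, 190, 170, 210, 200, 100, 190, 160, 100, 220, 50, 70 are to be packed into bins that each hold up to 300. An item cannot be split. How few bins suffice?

7

Total = 220 + 210 + 200 + 190 + 190 + 170 + 160 + 100 + 100 + 70 + 60 + 60 + 50 = 1780.
Lower bound: ⌈1780/300⌉ = 6 bins.
Also, 7 items each exceed 150, and no two of those can share a bin, so at least 7 bins are needed.
A packing using 7 bins:
  bin 1: 220 + 70 = 290
  bin 2: 210 + 60 = 270
  bin 3: 200 + 100 = 300
  bin 4: 190 + 100 = 290
  bin 5: 190 + 60 + 50 = 300
  bin 6: 170 = 170
  bin 7: 160 = 160
This matches the lower bound, so 7 is optimal.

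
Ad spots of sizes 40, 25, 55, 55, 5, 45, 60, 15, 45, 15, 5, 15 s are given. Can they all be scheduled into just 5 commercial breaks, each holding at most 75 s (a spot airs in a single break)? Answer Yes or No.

Total = 380 s; ⌈380/75⌉ = 6.
At least 6 commercial breaks are required, but only 5 are allowed.

No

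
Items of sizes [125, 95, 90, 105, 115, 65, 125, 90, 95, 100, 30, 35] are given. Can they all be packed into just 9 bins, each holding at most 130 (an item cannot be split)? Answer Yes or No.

No

Total = 1070; ⌈1070/130⌉ = 9.
The bound of 9 does not rule out 9, but exhaustive search shows no assignment into 9 bins of capacity 130 exists — the minimum is 10.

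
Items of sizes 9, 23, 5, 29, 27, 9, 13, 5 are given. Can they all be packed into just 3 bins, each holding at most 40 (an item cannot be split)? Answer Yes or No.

Total = 120; ⌈120/40⌉ = 3.
The bound of 3 does not rule out 3, but exhaustive search shows no assignment into 3 bins of capacity 40 exists — the minimum is 4.

No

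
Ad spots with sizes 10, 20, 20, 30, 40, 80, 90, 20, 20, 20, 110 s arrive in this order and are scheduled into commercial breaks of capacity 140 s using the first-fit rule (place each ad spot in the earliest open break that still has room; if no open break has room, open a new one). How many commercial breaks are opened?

  10 → break 1 (new)  [load 10/140]
  20 → break 1  [load 30/140]
  20 → break 1  [load 50/140]
  30 → break 1  [load 80/140]
  40 → break 1  [load 120/140]
  80 → break 2 (new)  [load 80/140]
  90 → break 3 (new)  [load 90/140]
  20 → break 1  [load 140/140]
  20 → break 2  [load 100/140]
  20 → break 2  [load 120/140]
  110 → break 4 (new)  [load 110/140]
4 commercial breaks opened.

4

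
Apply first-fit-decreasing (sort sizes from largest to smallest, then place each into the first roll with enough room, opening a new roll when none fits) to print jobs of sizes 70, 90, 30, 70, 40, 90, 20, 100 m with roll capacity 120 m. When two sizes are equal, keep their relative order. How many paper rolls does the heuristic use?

Sorted descending: 100, 90, 90, 70, 70, 40, 30, 20.
  100 → roll 1 (new)  [load 100/120]
  90 → roll 2 (new)  [load 90/120]
  90 → roll 3 (new)  [load 90/120]
  70 → roll 4 (new)  [load 70/120]
  70 → roll 5 (new)  [load 70/120]
  40 → roll 4  [load 110/120]
  30 → roll 2  [load 120/120]
  20 → roll 1  [load 120/120]
5 paper rolls opened.

5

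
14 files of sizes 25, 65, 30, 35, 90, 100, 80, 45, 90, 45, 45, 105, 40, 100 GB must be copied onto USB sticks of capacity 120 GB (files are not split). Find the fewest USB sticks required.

9

Total = 105 + 100 + 100 + 90 + 90 + 80 + 65 + 45 + 45 + 45 + 40 + 35 + 30 + 25 = 895 GB.
Lower bound: ⌈895/120⌉ = 8 USB sticks.
A packing using 9 USB sticks:
  USB stick 1: 105 = 105
  USB stick 2: 100 = 100
  USB stick 3: 100 = 100
  USB stick 4: 90 + 30 = 120
  USB stick 5: 90 + 25 = 115
  USB stick 6: 80 + 40 = 120
  USB stick 7: 65 + 45 = 110
  USB stick 8: 45 + 45 = 90
  USB stick 9: 35 = 35
No arrangement into 8 USB sticks stays within capacity, so 9 is optimal.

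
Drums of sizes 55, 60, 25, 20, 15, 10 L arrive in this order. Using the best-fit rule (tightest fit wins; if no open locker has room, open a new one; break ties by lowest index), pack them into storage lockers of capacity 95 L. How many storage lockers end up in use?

  55 → locker 1 (new)  [load 55/95]
  60 → locker 2 (new)  [load 60/95]
  25 → locker 2  [load 85/95]
  20 → locker 1  [load 75/95]
  15 → locker 1  [load 90/95]
  10 → locker 2  [load 95/95]
2 storage lockers opened.

2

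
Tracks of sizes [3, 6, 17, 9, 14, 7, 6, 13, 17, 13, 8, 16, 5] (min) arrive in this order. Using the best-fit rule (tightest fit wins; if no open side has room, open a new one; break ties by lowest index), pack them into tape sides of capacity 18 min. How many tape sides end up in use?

9

  3 → side 1 (new)  [load 3/18]
  6 → side 1  [load 9/18]
  17 → side 2 (new)  [load 17/18]
  9 → side 1  [load 18/18]
  14 → side 3 (new)  [load 14/18]
  7 → side 4 (new)  [load 7/18]
  6 → side 4  [load 13/18]
  13 → side 5 (new)  [load 13/18]
  17 → side 6 (new)  [load 17/18]
  13 → side 7 (new)  [load 13/18]
  8 → side 8 (new)  [load 8/18]
  16 → side 9 (new)  [load 16/18]
  5 → side 4  [load 18/18]
9 tape sides opened.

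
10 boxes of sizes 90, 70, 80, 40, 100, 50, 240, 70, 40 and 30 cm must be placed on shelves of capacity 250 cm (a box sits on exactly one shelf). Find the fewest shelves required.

Total = 240 + 100 + 90 + 80 + 70 + 70 + 50 + 40 + 40 + 30 = 810 cm.
Lower bound: ⌈810/250⌉ = 4 shelves.
A packing using 4 shelves:
  shelf 1: 240 = 240
  shelf 2: 100 + 90 + 50 = 240
  shelf 3: 80 + 70 + 70 + 30 = 250
  shelf 4: 40 + 40 = 80
This matches the lower bound, so 4 is optimal.

4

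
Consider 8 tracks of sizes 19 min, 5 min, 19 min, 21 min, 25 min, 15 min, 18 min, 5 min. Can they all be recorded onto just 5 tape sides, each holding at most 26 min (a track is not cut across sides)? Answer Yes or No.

No

Total = 127 min; ⌈127/26⌉ = 5.
6 tracks each exceed half the capacity and cannot share a side, forcing at least 6 tape sides.
At least 6 tape sides are required, but only 5 are allowed.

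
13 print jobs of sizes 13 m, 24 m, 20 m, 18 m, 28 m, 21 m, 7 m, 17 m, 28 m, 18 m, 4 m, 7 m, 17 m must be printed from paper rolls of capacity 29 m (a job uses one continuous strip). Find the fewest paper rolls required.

Total = 28 + 28 + 24 + 21 + 20 + 18 + 18 + 17 + 17 + 13 + 7 + 7 + 4 = 222 m.
Lower bound: ⌈222/29⌉ = 8 paper rolls.
Also, 9 print jobs each exceed 29/2 m, and no two of those can share a roll, so at least 9 paper rolls are needed.
A packing using 10 paper rolls:
  roll 1: 28 = 28
  roll 2: 28 = 28
  roll 3: 24 + 4 = 28
  roll 4: 21 + 7 = 28
  roll 5: 20 + 7 = 27
  roll 6: 18 = 18
  roll 7: 18 = 18
  roll 8: 17 = 17
  roll 9: 17 = 17
  roll 10: 13 = 13
No arrangement into 9 paper rolls stays within capacity, so 10 is optimal.

10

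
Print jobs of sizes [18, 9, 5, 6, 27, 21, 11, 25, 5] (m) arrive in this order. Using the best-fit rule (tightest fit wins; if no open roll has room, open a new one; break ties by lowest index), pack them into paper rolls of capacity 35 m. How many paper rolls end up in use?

  18 → roll 1 (new)  [load 18/35]
  9 → roll 1  [load 27/35]
  5 → roll 1  [load 32/35]
  6 → roll 2 (new)  [load 6/35]
  27 → roll 2  [load 33/35]
  21 → roll 3 (new)  [load 21/35]
  11 → roll 3  [load 32/35]
  25 → roll 4 (new)  [load 25/35]
  5 → roll 4  [load 30/35]
4 paper rolls opened.

4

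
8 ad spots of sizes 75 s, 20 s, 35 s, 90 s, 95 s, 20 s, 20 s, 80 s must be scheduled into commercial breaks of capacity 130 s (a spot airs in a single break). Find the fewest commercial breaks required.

Total = 95 + 90 + 80 + 75 + 35 + 20 + 20 + 20 = 435 s.
Lower bound: ⌈435/130⌉ = 4 commercial breaks.
A packing using 4 commercial breaks:
  break 1: 95 + 35 = 130
  break 2: 90 + 20 + 20 = 130
  break 3: 80 + 20 = 100
  break 4: 75 = 75
This matches the lower bound, so 4 is optimal.

4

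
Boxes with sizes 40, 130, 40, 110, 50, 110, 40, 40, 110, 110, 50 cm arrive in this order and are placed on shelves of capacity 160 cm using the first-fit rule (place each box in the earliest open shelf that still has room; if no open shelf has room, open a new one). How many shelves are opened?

  40 → shelf 1 (new)  [load 40/160]
  130 → shelf 2 (new)  [load 130/160]
  40 → shelf 1  [load 80/160]
  110 → shelf 3 (new)  [load 110/160]
  50 → shelf 1  [load 130/160]
  110 → shelf 4 (new)  [load 110/160]
  40 → shelf 3  [load 150/160]
  40 → shelf 4  [load 150/160]
  110 → shelf 5 (new)  [load 110/160]
  110 → shelf 6 (new)  [load 110/160]
  50 → shelf 5  [load 160/160]
6 shelves opened.

6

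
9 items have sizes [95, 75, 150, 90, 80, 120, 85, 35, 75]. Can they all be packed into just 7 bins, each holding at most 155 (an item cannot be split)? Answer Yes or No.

A valid assignment using 7 bins:
  bin 1: 150 = 150
  bin 2: 120 + 35 = 155
  bin 3: 95 = 95
  bin 4: 90 = 90
  bin 5: 85 = 85
  bin 6: 80 + 75 = 155
  bin 7: 75 = 75
Every load is within 155, so 7 bins suffice.

Yes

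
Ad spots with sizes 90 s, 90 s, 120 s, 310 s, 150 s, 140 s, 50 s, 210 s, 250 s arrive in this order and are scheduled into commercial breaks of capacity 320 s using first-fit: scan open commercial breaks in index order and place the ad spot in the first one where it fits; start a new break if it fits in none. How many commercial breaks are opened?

  90 → break 1 (new)  [load 90/320]
  90 → break 1  [load 180/320]
  120 → break 1  [load 300/320]
  310 → break 2 (new)  [load 310/320]
  150 → break 3 (new)  [load 150/320]
  140 → break 3  [load 290/320]
  50 → break 4 (new)  [load 50/320]
  210 → break 4  [load 260/320]
  250 → break 5 (new)  [load 250/320]
5 commercial breaks opened.

5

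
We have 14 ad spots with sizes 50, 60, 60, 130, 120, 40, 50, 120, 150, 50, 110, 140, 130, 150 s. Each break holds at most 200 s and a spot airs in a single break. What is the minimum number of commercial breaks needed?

8

Total = 150 + 150 + 140 + 130 + 130 + 120 + 120 + 110 + 60 + 60 + 50 + 50 + 50 + 40 = 1360 s.
Lower bound: ⌈1360/200⌉ = 7 commercial breaks.
Also, 8 ad spots each exceed 100 s, and no two of those can share a break, so at least 8 commercial breaks are needed.
A packing using 8 commercial breaks:
  break 1: 150 + 50 = 200
  break 2: 150 + 50 = 200
  break 3: 140 + 60 = 200
  break 4: 130 + 60 = 190
  break 5: 130 + 50 = 180
  break 6: 120 + 40 = 160
  break 7: 120 = 120
  break 8: 110 = 110
This matches the lower bound, so 8 is optimal.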